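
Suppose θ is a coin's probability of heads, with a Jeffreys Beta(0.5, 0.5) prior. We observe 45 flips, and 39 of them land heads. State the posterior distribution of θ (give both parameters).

The binomial likelihood is conjugate to the Beta prior: with 39 successes and 6 failures, the posterior is Beta(0.5+39, 0.5+6) = Beta(39.5, 6.5).

Posterior: Beta(39.5, 6.5)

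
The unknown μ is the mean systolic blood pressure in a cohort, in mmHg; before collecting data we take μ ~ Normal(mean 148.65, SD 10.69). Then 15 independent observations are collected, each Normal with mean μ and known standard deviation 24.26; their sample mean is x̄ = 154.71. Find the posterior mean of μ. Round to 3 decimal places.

Posterior mean ≈ 153.161

Prior precision 1/τ₀² = 1/10.69² = 0.00875074; data precision n/σ² = 15/24.26² = 0.0254865.
Posterior precision = 0.00875074 + 0.0254865 = 0.0342372.
Posterior mean = (0.00875074·148.65 + 0.0254865·154.71) / 0.0342372 = 153.161.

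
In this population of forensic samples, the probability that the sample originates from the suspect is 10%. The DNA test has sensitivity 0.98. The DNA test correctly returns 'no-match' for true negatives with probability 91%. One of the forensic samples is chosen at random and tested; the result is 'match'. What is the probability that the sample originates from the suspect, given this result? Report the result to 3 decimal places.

P(H | E) ≈ 0.547

Let H be the event that the sample originates from the suspect. P(H) = 0.1, so P(¬H) = 0.9. With E the 'match' result, P(E|H) = 0.98 and P(E|¬H) = 0.09.
P(E) = 0.98·0.1 + 0.09·0.9 = 0.098000 + 0.081000 = 0.17900.
By Bayes' theorem, P(H|E) = 0.098000 / 0.17900 = 0.547.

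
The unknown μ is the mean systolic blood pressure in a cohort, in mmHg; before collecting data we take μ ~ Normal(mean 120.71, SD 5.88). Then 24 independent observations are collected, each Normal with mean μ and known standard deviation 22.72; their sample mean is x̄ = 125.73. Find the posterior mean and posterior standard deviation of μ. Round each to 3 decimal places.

Prior precision 1/τ₀² = 1/5.88² = 0.0289231; data precision n/σ² = 24/22.72² = 0.0464938.
Posterior precision = 0.0289231 + 0.0464938 = 0.0754169, giving posterior SD = 1/√0.0754169 = 3.641.
Posterior mean = (0.0289231·120.71 + 0.0464938·125.73) / 0.0754169 = 123.805.

Posterior mean ≈ 123.805; posterior SD ≈ 3.641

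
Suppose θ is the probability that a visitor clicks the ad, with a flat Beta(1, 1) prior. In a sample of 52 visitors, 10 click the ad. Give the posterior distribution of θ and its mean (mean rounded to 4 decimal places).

The binomial likelihood is conjugate to the Beta prior: with 10 successes and 42 failures, the posterior is Beta(1+10, 1+42) = Beta(11, 43).
Posterior mean = α/(α+β) = 11/54 = 0.2037.

Posterior: Beta(11, 43); mean ≈ 0.2037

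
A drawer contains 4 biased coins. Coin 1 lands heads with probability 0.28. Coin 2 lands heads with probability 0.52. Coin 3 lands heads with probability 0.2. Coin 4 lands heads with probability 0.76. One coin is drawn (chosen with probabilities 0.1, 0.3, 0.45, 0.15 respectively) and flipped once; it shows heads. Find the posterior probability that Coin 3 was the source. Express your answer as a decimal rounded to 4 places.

P(heads|C1) = 0.28; P(heads|C2) = 0.52; P(heads|C3) = 0.2; P(heads|C4) = 0.76.
Prior × likelihood for each source: 0.1·0.28=0.02800, 0.3·0.52=0.1560, 0.45·0.2=0.09000, 0.15·0.76=0.1140. Summing gives P(heads) = 0.38800.
P(Coin 3 | heads) = 0.09000 / 0.38800 = 0.2320.

Posterior probability ≈ 0.2320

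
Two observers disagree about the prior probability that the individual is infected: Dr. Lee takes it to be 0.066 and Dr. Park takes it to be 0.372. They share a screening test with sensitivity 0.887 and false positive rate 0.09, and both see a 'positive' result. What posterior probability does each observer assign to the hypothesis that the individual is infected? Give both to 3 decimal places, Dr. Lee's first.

Dr. Lee: 0.411; Dr. Park: 0.854

The likelihood ratio for a 'positive' result is 0.887/0.09 = 9.8556.
Dr. Lee: prior odds 0.066/0.934 = 0.070664; posterior odds 0.69643; posterior probability 0.411.
Dr. Park: prior odds 0.372/0.628 = 0.59236; posterior odds 5.8380; posterior probability 0.854.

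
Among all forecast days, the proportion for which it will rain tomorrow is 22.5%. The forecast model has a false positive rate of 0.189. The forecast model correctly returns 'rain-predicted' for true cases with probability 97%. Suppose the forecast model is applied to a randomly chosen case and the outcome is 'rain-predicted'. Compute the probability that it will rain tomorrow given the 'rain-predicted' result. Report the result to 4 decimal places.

Write H for 'it will rain tomorrow'. Prior odds H:¬H = 0.225/0.775 = 0.29032. For the 'rain-predicted' outcome, the likelihood ratio is 0.97/0.189 = 5.1323.
Posterior odds = 0.29032 × 5.1323 = 1.4900, so P(H|E) = 1.4900/(1+1.4900) = 0.5984.

P(H | E) ≈ 0.5984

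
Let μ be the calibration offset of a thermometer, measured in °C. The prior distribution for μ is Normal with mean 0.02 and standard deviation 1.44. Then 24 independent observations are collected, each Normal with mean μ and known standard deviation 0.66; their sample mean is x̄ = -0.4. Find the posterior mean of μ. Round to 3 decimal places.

Posterior mean ≈ -0.396

With known σ, the Normal prior is conjugate. Weight on the data is w = (n/σ²)/(n/σ² + 1/τ₀²) = 55.0964/(55.0964+0.482253) = 0.99132.
Posterior mean = w·x̄ + (1−w)·μ₀ = 0.99132·-0.4 + 0.0086769·0.02 = -0.396.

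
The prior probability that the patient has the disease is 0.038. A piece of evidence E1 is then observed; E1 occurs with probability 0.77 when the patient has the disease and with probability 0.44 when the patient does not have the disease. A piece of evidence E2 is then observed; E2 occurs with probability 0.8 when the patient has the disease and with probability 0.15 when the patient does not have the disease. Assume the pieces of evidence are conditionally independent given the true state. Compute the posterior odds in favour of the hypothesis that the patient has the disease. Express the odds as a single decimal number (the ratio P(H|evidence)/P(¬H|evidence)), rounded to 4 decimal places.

Posterior odds ≈ 0.3687

Prior odds = 0.038/(1−0.038) = 0.039501.
Likelihood ratio for E1 = 0.77/0.44 = 1.7500.
Likelihood ratio for E2 = 0.8/0.15 = 5.3333.
Posterior odds = prior odds × LR₁ × LR₂ = 0.36868.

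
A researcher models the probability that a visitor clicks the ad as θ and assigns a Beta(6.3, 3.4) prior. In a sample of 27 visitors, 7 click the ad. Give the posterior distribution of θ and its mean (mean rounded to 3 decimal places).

Posterior: Beta(13.3, 23.4); mean ≈ 0.362

The binomial likelihood is conjugate to the Beta prior: with 7 successes and 20 failures, the posterior is Beta(6.3+7, 3.4+20) = Beta(13.3, 23.4).
Posterior mean = α/(α+β) = 13.3/36.7 = 0.362.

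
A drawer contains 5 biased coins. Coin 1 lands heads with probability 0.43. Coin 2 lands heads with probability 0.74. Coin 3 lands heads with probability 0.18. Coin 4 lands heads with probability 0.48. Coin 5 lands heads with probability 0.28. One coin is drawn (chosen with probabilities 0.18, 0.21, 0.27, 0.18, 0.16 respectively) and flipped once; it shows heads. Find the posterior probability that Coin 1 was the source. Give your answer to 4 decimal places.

Posterior probability ≈ 0.1876

Tabulate prior·likelihood by source: [1] prior 0.18, lik 0.43, product 0.07740; [2] prior 0.21, lik 0.74, product 0.1554; [3] prior 0.27, lik 0.18, product 0.04860; [4] prior 0.18, lik 0.48, product 0.08640; [5] prior 0.16, lik 0.28, product 0.04480.
Normalizing constant = 0.41260; the posterior for Coin 1 is its product over the sum, 0.07740/0.41260 = 0.1876.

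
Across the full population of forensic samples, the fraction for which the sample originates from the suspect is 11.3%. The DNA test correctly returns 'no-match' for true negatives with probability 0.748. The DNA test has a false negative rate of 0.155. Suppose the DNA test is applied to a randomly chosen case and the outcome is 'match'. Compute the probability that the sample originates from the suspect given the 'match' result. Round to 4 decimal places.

Let H be the event that the sample originates from the suspect. P(H) = 0.113, so P(¬H) = 0.887. With E the 'match' result, P(E|H) = 0.845 and P(E|¬H) = 0.252.
P(E) = 0.845·0.113 + 0.252·0.887 = 0.095485 + 0.22352 = 0.31901.
By Bayes' theorem, P(H|E) = 0.095485 / 0.31901 = 0.2993.

P(H | E) ≈ 0.2993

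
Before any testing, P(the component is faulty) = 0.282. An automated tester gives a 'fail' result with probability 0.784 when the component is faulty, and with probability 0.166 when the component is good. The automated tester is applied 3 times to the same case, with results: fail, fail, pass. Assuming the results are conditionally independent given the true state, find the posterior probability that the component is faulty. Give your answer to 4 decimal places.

Let H be the event that the component is faulty; start with P(H) = 0.282. P('fail'|H) = 0.784, P('fail'|¬H) = 0.166.
Update on result 1 ('fail'): P(H) ← 0.784·0.2820 / (0.784·0.2820 + 0.166·0.7180) = 0.22109/0.34028 = 0.6497.
Update on result 2 ('fail'): P(H) ← 0.784·0.6497 / (0.784·0.6497 + 0.166·0.3503) = 0.50939/0.56753 = 0.8975.
Update on result 3 ('pass'): P(H) ← 0.216·0.8975 / (0.216·0.8975 + 0.834·0.1025) = 0.19387/0.27931 = 0.6941.

Posterior P(H) ≈ 0.6941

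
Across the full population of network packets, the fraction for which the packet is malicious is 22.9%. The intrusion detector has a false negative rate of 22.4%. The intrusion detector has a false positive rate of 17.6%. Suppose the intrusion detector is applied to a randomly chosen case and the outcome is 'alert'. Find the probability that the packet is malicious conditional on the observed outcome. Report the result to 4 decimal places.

P(H | E) ≈ 0.5670

Write H for 'the packet is malicious'. Prior odds H:¬H = 0.229/0.771 = 0.29702. For the 'alert' outcome, the likelihood ratio is 0.776/0.176 = 4.4091.
Posterior odds = 0.29702 × 4.4091 = 1.3096, so P(H|E) = 1.3096/(1+1.3096) = 0.5670.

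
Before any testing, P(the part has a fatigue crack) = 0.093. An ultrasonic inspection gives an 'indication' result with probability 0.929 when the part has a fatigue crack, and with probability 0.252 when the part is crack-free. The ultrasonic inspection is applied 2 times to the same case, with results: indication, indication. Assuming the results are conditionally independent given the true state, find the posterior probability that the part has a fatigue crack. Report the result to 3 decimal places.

Let H be the event that the part has a fatigue crack; start with P(H) = 0.093. P('indication'|H) = 0.929, P('indication'|¬H) = 0.252.
Update on result 1 ('indication'): P(H) ← 0.929·0.0930 / (0.929·0.0930 + 0.252·0.9070) = 0.086397/0.31496 = 0.2743.
Update on result 2 ('indication'): P(H) ← 0.929·0.2743 / (0.929·0.2743 + 0.252·0.7257) = 0.25483/0.43771 = 0.5822.

Posterior P(H) ≈ 0.582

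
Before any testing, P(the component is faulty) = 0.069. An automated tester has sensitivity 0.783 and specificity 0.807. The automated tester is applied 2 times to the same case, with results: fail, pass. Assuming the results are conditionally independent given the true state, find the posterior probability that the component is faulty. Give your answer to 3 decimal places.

With H the event that the component is faulty, the joint likelihood of the observed sequence is P(data|H) = 0.783·0.217 = 0.16991 and P(data|¬H) = 0.193·0.807 = 0.15575.
Bayes: P(H|data) = 0.069·0.16991 / (0.069·0.16991 + 0.931·0.15575) = 0.011724/0.15673 = 0.0748.

Posterior P(H) ≈ 0.075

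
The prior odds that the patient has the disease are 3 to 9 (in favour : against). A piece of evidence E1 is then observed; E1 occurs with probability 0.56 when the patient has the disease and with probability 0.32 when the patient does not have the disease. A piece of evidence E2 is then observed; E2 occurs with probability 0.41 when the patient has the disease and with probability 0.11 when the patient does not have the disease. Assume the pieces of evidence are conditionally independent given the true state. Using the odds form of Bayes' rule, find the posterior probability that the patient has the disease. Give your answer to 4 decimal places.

Posterior probability ≈ 0.6850

Prior odds = 3/9 = 0.33333. In log-odds, ln(0.33333) = -1.0986.
Add log likelihood ratios: ln(1.7500) + ln(3.7273) = 1.8753.
Posterior log-odds = 0.77668, so posterior odds = exp(0.77668) = 2.1742. Converting, P(H|E) = 2.1742/3.1742 = 0.6850.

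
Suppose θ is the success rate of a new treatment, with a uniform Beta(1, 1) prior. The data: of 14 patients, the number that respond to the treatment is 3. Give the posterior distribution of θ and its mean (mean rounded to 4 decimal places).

Posterior: Beta(4, 12); mean ≈ 0.2500

The binomial likelihood is conjugate to the Beta prior: with 3 successes and 11 failures, the posterior is Beta(1+3, 1+11) = Beta(4, 12).
E[θ | data] = 4/(4+12) = 0.2500.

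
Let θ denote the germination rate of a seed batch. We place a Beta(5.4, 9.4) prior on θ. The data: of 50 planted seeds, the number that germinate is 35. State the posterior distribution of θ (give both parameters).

Posterior: Beta(40.4, 24.4)

The binomial likelihood is conjugate to the Beta prior: with 35 successes and 15 failures, the posterior is Beta(5.4+35, 9.4+15) = Beta(40.4, 24.4).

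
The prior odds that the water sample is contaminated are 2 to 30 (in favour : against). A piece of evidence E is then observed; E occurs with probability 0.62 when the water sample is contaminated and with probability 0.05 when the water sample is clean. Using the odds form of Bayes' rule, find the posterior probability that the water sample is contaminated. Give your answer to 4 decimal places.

Prior odds = 2/30 = 0.066667. In log-odds, ln(0.066667) = -2.7081.
Add log likelihood ratio: ln(12.400) = 2.5177.
Posterior log-odds = -0.19035, so posterior odds = exp(-0.19035) = 0.82667. Converting, P(H|E) = 0.82667/1.8267 = 0.4526.

Posterior probability ≈ 0.4526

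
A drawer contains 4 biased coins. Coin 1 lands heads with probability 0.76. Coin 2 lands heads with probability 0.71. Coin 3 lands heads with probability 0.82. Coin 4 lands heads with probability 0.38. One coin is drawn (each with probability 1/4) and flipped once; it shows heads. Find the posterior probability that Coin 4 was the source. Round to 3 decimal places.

Posterior probability ≈ 0.142

P(heads|C1) = 0.76; P(heads|C2) = 0.71; P(heads|C3) = 0.82; P(heads|C4) = 0.38.
Prior × likelihood for each source: 0.25·0.76=0.1900, 0.25·0.71=0.1775, 0.25·0.82=0.2050, 0.25·0.38=0.09500. Summing gives P(heads) = 0.66750.
P(Coin 4 | heads) = 0.09500 / 0.66750 = 0.142.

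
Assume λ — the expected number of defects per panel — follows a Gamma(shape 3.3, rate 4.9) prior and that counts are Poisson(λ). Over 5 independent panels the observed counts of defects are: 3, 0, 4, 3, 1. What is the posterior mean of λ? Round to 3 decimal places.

Total count ∑xᵢ = 11 over n = 5 panels.
Gamma is conjugate to the Poisson likelihood: posterior is Gamma(shape = 3.3+11 = 14.3, rate = 4.9+5 = 9.9).
Posterior mean = shape/rate = 14.3/9.9 = 1.444.

Posterior mean ≈ 1.444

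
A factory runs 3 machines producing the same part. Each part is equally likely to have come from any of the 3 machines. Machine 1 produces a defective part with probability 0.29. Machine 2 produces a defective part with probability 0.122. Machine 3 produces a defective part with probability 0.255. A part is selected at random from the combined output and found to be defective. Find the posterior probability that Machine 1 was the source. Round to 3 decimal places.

P(defective|M1) = 0.29; P(defective|M2) = 0.122; P(defective|M3) = 0.255.
Prior × likelihood for each source: 0.333333·0.29=0.09667, 0.333333·0.122=0.04067, 0.333333·0.255=0.08500. Summing gives P(defective) = 0.22233.
P(Machine 1 | defective) = 0.09667 / 0.22233 = 0.435.

Posterior probability ≈ 0.435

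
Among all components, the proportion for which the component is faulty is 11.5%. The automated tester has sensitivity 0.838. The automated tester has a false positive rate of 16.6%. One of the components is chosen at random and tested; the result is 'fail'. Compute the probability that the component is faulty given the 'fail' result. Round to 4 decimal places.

Write H for 'the component is faulty'. Prior odds H:¬H = 0.115/0.885 = 0.12994. For the 'fail' outcome, the likelihood ratio is 0.838/0.166 = 5.0482.
Posterior odds = 0.12994 × 5.0482 = 0.65598, so P(H|E) = 0.65598/(1+0.65598) = 0.3961.

P(H | E) ≈ 0.3961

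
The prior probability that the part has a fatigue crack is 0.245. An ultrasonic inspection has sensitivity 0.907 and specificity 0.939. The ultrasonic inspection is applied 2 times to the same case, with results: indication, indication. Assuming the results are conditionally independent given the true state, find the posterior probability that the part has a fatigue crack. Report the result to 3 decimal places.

Posterior P(H) ≈ 0.986

Let H be the event that the part has a fatigue crack; start with P(H) = 0.245. P('indication'|H) = 0.907, P('indication'|¬H) = 0.061.
Update on result 1 ('indication'): P(H) ← 0.907·0.2450 / (0.907·0.2450 + 0.061·0.7550) = 0.22221/0.26827 = 0.8283.
Update on result 2 ('indication'): P(H) ← 0.907·0.8283 / (0.907·0.8283 + 0.061·0.1717) = 0.75129/0.76176 = 0.9863.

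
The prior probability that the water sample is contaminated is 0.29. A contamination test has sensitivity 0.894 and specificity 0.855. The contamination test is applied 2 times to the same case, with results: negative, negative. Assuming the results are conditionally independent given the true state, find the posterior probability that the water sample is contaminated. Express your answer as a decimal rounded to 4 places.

Posterior P(H) ≈ 0.0062

With H the event that the water sample is contaminated, the joint likelihood of the observed sequence is P(data|H) = 0.106·0.106 = 0.011236 and P(data|¬H) = 0.855·0.855 = 0.73102.
Bayes: P(H|data) = 0.29·0.011236 / (0.29·0.011236 + 0.71·0.73102) = 0.0032584/0.52229 = 0.0062.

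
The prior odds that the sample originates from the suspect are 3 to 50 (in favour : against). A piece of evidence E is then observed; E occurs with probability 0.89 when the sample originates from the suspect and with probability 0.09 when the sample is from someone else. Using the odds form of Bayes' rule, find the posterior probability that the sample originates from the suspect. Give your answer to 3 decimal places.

Posterior probability ≈ 0.372

Prior odds = 3/50 = 0.060000.
Likelihood ratio for E = 0.89/0.09 = 9.8889.
Posterior odds = prior odds × LR = 0.59333.
Posterior probability = odds/(1+odds) = 0.59333/1.5933 = 0.372.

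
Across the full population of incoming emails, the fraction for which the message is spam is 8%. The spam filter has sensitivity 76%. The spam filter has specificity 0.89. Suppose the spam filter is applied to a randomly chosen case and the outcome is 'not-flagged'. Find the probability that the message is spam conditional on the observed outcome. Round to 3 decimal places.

Write H for 'the message is spam'. Prior odds H:¬H = 0.08/0.92 = 0.086957. For the 'not-flagged' outcome, the likelihood ratio is 0.24/0.89 = 0.26966.
Posterior odds = 0.086957 × 0.26966 = 0.023449, so P(H|E) = 0.023449/(1+0.023449) = 0.023.

P(H | E) ≈ 0.023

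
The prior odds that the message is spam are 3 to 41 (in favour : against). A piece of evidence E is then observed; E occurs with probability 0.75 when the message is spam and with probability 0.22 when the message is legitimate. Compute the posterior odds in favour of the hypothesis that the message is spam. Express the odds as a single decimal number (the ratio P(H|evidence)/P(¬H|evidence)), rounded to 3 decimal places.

Posterior odds ≈ 0.249

Prior odds = 3/41 = 0.073171.
Likelihood ratio for E = 0.75/0.22 = 3.4091.
Posterior odds = prior odds × LR = 0.24945.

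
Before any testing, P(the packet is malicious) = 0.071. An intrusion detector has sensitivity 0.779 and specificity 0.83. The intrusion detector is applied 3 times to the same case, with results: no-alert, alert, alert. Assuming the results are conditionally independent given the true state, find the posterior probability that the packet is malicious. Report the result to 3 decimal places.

Posterior P(H) ≈ 0.299

Let H be the event that the packet is malicious; start with P(H) = 0.071. P('alert'|H) = 0.779, P('alert'|¬H) = 0.17.
Update on result 1 ('no-alert'): P(H) ← 0.221·0.0710 / (0.221·0.0710 + 0.83·0.9290) = 0.015691/0.78676 = 0.0199.
Update on result 2 ('alert'): P(H) ← 0.779·0.0199 / (0.779·0.0199 + 0.17·0.9801) = 0.015536/0.18215 = 0.0853.
Update on result 3 ('alert'): P(H) ← 0.779·0.0853 / (0.779·0.0853 + 0.17·0.9147) = 0.066445/0.22194 = 0.2994.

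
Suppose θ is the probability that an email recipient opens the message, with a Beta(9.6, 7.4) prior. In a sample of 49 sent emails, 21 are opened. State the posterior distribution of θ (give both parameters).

Posterior: Beta(30.6, 35.4)

The binomial likelihood is conjugate to the Beta prior: with 21 successes and 28 failures, the posterior is Beta(9.6+21, 7.4+28) = Beta(30.6, 35.4).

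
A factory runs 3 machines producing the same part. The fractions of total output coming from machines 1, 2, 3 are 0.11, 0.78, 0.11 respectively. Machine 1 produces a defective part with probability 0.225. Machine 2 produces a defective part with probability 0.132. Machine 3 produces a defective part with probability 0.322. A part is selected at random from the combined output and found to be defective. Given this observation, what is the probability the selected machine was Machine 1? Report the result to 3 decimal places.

Posterior probability ≈ 0.152

P(defective|M1) = 0.225; P(defective|M2) = 0.132; P(defective|M3) = 0.322.
Prior × likelihood for each source: 0.11·0.225=0.02475, 0.78·0.132=0.1030, 0.11·0.322=0.03542. Summing gives P(defective) = 0.16313.
P(Machine 1 | defective) = 0.02475 / 0.16313 = 0.152.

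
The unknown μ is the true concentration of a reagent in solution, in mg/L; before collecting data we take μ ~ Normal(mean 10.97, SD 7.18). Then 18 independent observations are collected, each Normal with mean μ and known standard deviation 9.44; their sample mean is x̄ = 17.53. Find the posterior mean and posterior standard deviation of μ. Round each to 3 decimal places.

Posterior mean ≈ 16.955; posterior SD ≈ 2.125

Prior precision 1/τ₀² = 1/7.18² = 0.0193977; data precision n/σ² = 18/9.44² = 0.201989.
Posterior precision = 0.0193977 + 0.201989 = 0.221387, giving posterior SD = 1/√0.221387 = 2.125.
Posterior mean = (0.0193977·10.97 + 0.201989·17.53) / 0.221387 = 16.955.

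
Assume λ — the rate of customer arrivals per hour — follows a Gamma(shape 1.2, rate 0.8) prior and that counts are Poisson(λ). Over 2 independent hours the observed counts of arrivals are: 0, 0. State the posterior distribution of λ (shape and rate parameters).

The Poisson likelihood adds the total count to the shape and the number of exposure periods to the rate. Here ∑xᵢ = 0 and n = 2, so shape 1.2→1.2 and rate 0.8→2.8.

Posterior: Gamma(shape=1.2, rate=2.8)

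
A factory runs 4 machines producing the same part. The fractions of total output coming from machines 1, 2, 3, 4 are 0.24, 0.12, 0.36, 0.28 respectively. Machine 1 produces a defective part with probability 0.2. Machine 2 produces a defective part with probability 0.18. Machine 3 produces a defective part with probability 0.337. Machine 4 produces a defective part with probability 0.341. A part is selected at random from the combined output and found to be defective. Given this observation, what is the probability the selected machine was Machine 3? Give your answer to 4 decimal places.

Tabulate prior·likelihood by source: [1] prior 0.24, lik 0.2, product 0.04800; [2] prior 0.12, lik 0.18, product 0.02160; [3] prior 0.36, lik 0.337, product 0.1213; [4] prior 0.28, lik 0.341, product 0.09548.
Normalizing constant = 0.28640; the posterior for Machine 3 is its product over the sum, 0.1213/0.28640 = 0.4236.

Posterior probability ≈ 0.4236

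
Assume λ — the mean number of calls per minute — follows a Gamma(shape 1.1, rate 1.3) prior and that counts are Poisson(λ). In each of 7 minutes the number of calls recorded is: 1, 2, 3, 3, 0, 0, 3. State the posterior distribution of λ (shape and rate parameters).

Total count ∑xᵢ = 12 over n = 7 minutes.
Gamma is conjugate to the Poisson likelihood: posterior is Gamma(shape = 1.1+12 = 13.1, rate = 1.3+7 = 8.3).

Posterior: Gamma(shape=13.1, rate=8.3)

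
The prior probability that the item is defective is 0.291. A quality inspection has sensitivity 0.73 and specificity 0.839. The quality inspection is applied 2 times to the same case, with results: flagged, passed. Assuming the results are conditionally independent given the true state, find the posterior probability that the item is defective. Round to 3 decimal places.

Let H be the event that the item is defective; start with P(H) = 0.291. P('flagged'|H) = 0.73, P('flagged'|¬H) = 0.161.
Update on result 1 ('flagged'): P(H) ← 0.73·0.2910 / (0.73·0.2910 + 0.161·0.7090) = 0.21243/0.32658 = 0.6505.
Update on result 2 ('passed'): P(H) ← 0.27·0.6505 / (0.27·0.6505 + 0.839·0.3495) = 0.17563/0.46888 = 0.3746.

Posterior P(H) ≈ 0.375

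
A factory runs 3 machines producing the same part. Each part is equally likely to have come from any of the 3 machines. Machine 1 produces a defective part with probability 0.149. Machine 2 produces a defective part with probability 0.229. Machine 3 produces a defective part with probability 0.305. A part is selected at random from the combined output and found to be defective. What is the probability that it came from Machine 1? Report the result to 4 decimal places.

P(defective|M1) = 0.149; P(defective|M2) = 0.229; P(defective|M3) = 0.305.
Prior × likelihood for each source: 0.333333·0.149=0.04967, 0.333333·0.229=0.07633, 0.333333·0.305=0.1017. Summing gives P(defective) = 0.22767.
P(Machine 1 | defective) = 0.04967 / 0.22767 = 0.2182.

Posterior probability ≈ 0.2182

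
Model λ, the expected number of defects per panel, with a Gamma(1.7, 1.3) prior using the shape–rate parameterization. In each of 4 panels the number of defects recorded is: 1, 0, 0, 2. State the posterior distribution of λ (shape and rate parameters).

Posterior: Gamma(shape=4.7, rate=5.3)

Total count ∑xᵢ = 3 over n = 4 panels.
Gamma is conjugate to the Poisson likelihood: posterior is Gamma(shape = 1.7+3 = 4.7, rate = 1.3+4 = 5.3).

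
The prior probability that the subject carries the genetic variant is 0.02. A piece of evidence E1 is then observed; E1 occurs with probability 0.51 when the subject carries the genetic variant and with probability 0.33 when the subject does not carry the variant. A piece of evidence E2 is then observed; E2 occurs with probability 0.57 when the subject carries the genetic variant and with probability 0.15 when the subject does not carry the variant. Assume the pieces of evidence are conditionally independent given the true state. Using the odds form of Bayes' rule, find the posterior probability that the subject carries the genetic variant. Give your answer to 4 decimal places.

Posterior probability ≈ 0.1070

Prior odds = 0.02/(1−0.02) = 0.020408. In log-odds, ln(0.020408) = -3.8918.
Add log likelihood ratios: ln(1.5455) + ln(3.8000) = 1.7703.
Posterior log-odds = -2.1215, so posterior odds = exp(-2.1215) = 0.11985. Converting, P(H|E) = 0.11985/1.1199 = 0.1070.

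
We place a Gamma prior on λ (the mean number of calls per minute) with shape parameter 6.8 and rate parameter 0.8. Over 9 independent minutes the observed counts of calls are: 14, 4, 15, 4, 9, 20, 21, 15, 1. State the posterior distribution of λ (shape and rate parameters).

Posterior: Gamma(shape=109.8, rate=9.8)

Total count ∑xᵢ = 103 over n = 9 minutes.
Gamma is conjugate to the Poisson likelihood: posterior is Gamma(shape = 6.8+103 = 109.8, rate = 0.8+9 = 9.8).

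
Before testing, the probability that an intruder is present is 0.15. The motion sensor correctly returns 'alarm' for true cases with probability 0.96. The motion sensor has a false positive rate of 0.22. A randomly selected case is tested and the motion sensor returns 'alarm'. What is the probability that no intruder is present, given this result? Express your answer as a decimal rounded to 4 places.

P(¬H | E) ≈ 0.5650

Let H be the event that an intruder is present. P(H) = 0.15, so P(¬H) = 0.85. With E the 'alarm' result, P(E|H) = 0.96 and P(E|¬H) = 0.22.
P(E) = 0.96·0.15 + 0.22·0.85 = 0.14400 + 0.18700 = 0.33100.
By Bayes' theorem, P(H|E) = 0.14400 / 0.33100 = 0.4350. Hence P(¬H|E) = 1 − 0.4350 = 0.5650.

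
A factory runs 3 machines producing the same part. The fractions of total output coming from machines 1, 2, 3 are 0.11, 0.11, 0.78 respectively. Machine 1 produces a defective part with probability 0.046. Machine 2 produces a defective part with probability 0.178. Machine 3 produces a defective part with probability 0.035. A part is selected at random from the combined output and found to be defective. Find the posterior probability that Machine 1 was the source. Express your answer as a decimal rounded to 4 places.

Tabulate prior·likelihood by source: [1] prior 0.11, lik 0.046, product 0.005060; [2] prior 0.11, lik 0.178, product 0.01958; [3] prior 0.78, lik 0.035, product 0.02730.
Normalizing constant = 0.051940; the posterior for Machine 1 is its product over the sum, 0.005060/0.051940 = 0.0974.

Posterior probability ≈ 0.0974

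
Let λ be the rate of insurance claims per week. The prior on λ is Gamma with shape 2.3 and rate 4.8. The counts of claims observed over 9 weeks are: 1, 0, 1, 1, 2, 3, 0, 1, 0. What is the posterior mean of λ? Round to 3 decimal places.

Total count ∑xᵢ = 9 over n = 9 weeks.
Gamma is conjugate to the Poisson likelihood: posterior is Gamma(shape = 2.3+9 = 11.3, rate = 4.8+9 = 13.8).
Posterior mean = shape/rate = 11.3/13.8 = 0.819.

Posterior mean ≈ 0.819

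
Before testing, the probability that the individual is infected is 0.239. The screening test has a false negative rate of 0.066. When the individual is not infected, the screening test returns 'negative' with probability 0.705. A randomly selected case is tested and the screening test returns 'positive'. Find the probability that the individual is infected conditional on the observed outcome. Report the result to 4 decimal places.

Let H be the event that the individual is infected. P(H) = 0.239, so P(¬H) = 0.761. With E the 'positive' result, P(E|H) = 0.934 and P(E|¬H) = 0.295.
P(E) = 0.934·0.239 + 0.295·0.761 = 0.22323 + 0.22450 = 0.44772.
By Bayes' theorem, P(H|E) = 0.22323 / 0.44772 = 0.4986.

P(H | E) ≈ 0.4986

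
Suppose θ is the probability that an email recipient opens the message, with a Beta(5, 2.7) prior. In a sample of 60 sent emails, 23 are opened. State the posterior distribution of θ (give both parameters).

The binomial likelihood is conjugate to the Beta prior: with 23 successes and 37 failures, the posterior is Beta(5+23, 2.7+37) = Beta(28, 39.7).

Posterior: Beta(28, 39.7)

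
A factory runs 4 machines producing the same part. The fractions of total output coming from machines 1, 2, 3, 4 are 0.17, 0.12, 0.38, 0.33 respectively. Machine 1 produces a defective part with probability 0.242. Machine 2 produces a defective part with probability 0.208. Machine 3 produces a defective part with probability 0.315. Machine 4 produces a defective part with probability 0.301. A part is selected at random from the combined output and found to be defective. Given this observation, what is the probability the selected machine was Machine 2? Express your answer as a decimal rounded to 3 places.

Posterior probability ≈ 0.088

Tabulate prior·likelihood by source: [1] prior 0.17, lik 0.242, product 0.04114; [2] prior 0.12, lik 0.208, product 0.02496; [3] prior 0.38, lik 0.315, product 0.1197; [4] prior 0.33, lik 0.301, product 0.09933.
Normalizing constant = 0.28513; the posterior for Machine 2 is its product over the sum, 0.02496/0.28513 = 0.088.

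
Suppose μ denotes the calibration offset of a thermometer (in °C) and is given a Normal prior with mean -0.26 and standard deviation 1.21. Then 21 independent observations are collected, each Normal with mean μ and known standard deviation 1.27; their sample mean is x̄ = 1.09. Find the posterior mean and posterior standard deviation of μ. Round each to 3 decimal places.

With known σ, the Normal prior is conjugate. Weight on the data is w = (n/σ²)/(n/σ² + 1/τ₀²) = 13.0200/(13.0200+0.683013) = 0.95016.
Posterior mean = w·x̄ + (1−w)·μ₀ = 0.95016·1.09 + 0.049844·-0.26 = 1.023. Posterior variance = 1/(13.0200+0.683013) = 0.0729765, so SD = 0.270.

Posterior mean ≈ 1.023; posterior SD ≈ 0.270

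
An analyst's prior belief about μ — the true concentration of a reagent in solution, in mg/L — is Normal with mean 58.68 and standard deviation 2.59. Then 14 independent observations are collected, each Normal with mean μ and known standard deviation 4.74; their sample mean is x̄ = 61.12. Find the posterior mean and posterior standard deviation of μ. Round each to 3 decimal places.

Posterior mean ≈ 60.649; posterior SD ≈ 1.138

Prior precision 1/τ₀² = 1/2.59² = 0.149074; data precision n/σ² = 14/4.74² = 0.623120.
Posterior precision = 0.149074 + 0.623120 = 0.772193, giving posterior SD = 1/√0.772193 = 1.138.
Posterior mean = (0.149074·58.68 + 0.623120·61.12) / 0.772193 = 60.649.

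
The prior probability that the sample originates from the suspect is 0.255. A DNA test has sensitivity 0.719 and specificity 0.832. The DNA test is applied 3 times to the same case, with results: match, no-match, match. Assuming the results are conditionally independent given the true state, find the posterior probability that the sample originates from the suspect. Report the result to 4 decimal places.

Posterior P(H) ≈ 0.6792

With H the event that the sample originates from the suspect, the joint likelihood of the observed sequence is P(data|H) = 0.719·0.281·0.719 = 0.14527 and P(data|¬H) = 0.168·0.832·0.168 = 0.023482.
Bayes: P(H|data) = 0.255·0.14527 / (0.255·0.14527 + 0.745·0.023482) = 0.037043/0.054537 = 0.6792.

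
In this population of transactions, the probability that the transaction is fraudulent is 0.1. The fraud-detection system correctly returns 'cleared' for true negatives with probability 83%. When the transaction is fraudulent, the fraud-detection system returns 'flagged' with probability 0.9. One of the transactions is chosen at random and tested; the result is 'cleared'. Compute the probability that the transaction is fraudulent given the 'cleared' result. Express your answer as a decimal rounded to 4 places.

Write H for 'the transaction is fraudulent'. Prior odds H:¬H = 0.1/0.9 = 0.11111. For the 'cleared' outcome, the likelihood ratio is 0.1/0.83 = 0.12048.
Posterior odds = 0.11111 × 0.12048 = 0.013387, so P(H|E) = 0.013387/(1+0.013387) = 0.0132.

P(H | E) ≈ 0.0132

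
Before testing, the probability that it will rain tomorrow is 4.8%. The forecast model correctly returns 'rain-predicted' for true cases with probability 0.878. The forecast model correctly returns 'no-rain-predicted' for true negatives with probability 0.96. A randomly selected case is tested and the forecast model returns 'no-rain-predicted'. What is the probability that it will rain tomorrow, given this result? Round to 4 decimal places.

Write H for 'it will rain tomorrow'. Prior odds H:¬H = 0.048/0.952 = 0.050420. For the 'no-rain-predicted' outcome, the likelihood ratio is 0.122/0.96 = 0.12708.
Posterior odds = 0.050420 × 0.12708 = 0.0064076, so P(H|E) = 0.0064076/(1+0.0064076) = 0.0064.

P(H | E) ≈ 0.0064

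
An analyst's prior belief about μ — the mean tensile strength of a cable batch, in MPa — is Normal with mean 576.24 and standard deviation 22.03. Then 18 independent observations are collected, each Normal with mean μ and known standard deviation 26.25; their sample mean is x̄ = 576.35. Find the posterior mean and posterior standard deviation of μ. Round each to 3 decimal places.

Prior precision 1/τ₀² = 1/22.03² = 0.00206049; data precision n/σ² = 18/26.25² = 0.0261224.
Posterior precision = 0.00206049 + 0.0261224 = 0.0281829, giving posterior SD = 1/√0.0281829 = 5.957.
Posterior mean = (0.00206049·576.24 + 0.0261224·576.35) / 0.0281829 = 576.342.

Posterior mean ≈ 576.342; posterior SD ≈ 5.957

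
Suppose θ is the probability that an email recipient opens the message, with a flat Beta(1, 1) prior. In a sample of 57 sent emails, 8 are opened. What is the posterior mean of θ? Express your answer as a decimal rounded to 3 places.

Posterior mean ≈ 0.153

Observing 8 successes and 49 failures updates Beta(1, 1) by adding the success and failure counts to the two shape parameters: α = 1+8 = 9, β = 1+49 = 50.
E[θ | data] = 9/(9+50) = 0.153.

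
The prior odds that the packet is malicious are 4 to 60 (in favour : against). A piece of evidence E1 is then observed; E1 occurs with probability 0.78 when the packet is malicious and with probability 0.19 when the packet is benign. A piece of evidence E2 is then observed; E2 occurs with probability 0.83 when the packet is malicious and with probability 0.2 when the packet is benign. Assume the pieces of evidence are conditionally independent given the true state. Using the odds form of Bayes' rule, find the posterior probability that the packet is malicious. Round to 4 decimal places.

Prior odds = 4/60 = 0.066667. In log-odds, ln(0.066667) = -2.7081.
Add log likelihood ratios: ln(4.1053) + ln(4.1500) = 2.8354.
Posterior log-odds = 0.12733, so posterior odds = exp(0.12733) = 1.1358. Converting, P(H|E) = 1.1358/2.1358 = 0.5318.

Posterior probability ≈ 0.5318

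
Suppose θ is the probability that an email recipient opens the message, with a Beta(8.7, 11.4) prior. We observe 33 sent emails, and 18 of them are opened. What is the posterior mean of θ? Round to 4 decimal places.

Posterior mean ≈ 0.5028

Observing 18 successes and 15 failures updates Beta(8.7, 11.4) by adding the success and failure counts to the two shape parameters: α = 8.7+18 = 26.7, β = 11.4+15 = 26.4.
Posterior mean = α/(α+β) = 26.7/53.1 = 0.5028.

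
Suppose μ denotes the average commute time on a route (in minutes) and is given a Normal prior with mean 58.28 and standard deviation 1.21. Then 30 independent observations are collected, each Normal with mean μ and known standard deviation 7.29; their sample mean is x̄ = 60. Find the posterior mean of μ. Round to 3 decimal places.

Posterior mean ≈ 59.058

With known σ, the Normal prior is conjugate. Weight on the data is w = (n/σ²)/(n/σ² + 1/τ₀²) = 0.564503/(0.564503+0.683013) = 0.45250.
Posterior mean = w·x̄ + (1−w)·μ₀ = 0.45250·60 + 0.54750·58.28 = 59.058.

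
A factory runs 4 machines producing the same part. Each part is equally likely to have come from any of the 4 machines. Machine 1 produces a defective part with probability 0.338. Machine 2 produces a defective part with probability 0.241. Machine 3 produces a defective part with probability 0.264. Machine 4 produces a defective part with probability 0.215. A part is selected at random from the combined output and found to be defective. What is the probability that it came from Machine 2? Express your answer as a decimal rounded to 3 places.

Posterior probability ≈ 0.228

Tabulate prior·likelihood by source: [1] prior 0.25, lik 0.338, product 0.08450; [2] prior 0.25, lik 0.241, product 0.06025; [3] prior 0.25, lik 0.264, product 0.06600; [4] prior 0.25, lik 0.215, product 0.05375.
Normalizing constant = 0.26450; the posterior for Machine 2 is its product over the sum, 0.06025/0.26450 = 0.228.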